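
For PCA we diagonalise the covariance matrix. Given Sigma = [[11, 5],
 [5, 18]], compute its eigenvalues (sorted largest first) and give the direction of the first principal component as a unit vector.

Step 1 — characteristic polynomial of 2×2 Sigma:
  det(Sigma - λI) = λ² - trace · λ + det = 0.
  trace = 11 + 18 = 29, det = 11·18 - (5)² = 173.
Step 2 — discriminant:
  Δ = trace² - 4·det = 841 - 692 = 149.
Step 3 — eigenvalues:
  λ = (trace ± √Δ)/2 = (29 ± 12.2066)/2,
  λ_1 = 20.6033,  λ_2 = 8.3967.

Step 4 — unit eigenvector for λ_1: solve (Sigma - λ_1 I)v = 0. First row:
  (11 - 20.6033)·v_x + (5)·v_y = 0, i.e. (-9.6033)·v_x + (5)·v_y = 0,
  so v ∝ (b, λ_1 - a) = (5, 9.6033) = u.
  ||u|| = √((5)² + (9.6033)²) = √(117.2229) ≈ 10.827,
  v_1 = u/||u|| ≈ (0.4618, 0.887) (||v_1|| = 1).

λ_1 = 20.6033,  λ_2 = 8.3967;  v_1 ≈ (0.4618, 0.887)


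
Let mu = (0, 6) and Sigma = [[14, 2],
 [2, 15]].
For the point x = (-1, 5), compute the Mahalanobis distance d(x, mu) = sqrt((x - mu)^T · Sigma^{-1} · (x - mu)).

Step 1 — centre the observation: (x - mu) = (-1, -1).

Step 2 — invert Sigma. det(Sigma) = 14·15 - (2)² = 206.
  Sigma^{-1} = (1/det) · [[d, -b], [-b, a]] = [[0.0728, -0.0097],
 [-0.0097, 0.068]].

Step 3 — form the quadratic (x - mu)^T · Sigma^{-1} · (x - mu):
  Sigma^{-1} · (x - mu) = (-0.0631, -0.0583).
  (x - mu)^T · [Sigma^{-1} · (x - mu)] = (-1)·(-0.0631) + (-1)·(-0.0583) = 0.1214.

Step 4 — take square root: d = √(0.1214) ≈ 0.3484.

d(x, mu) = √(0.1214) ≈ 0.3484


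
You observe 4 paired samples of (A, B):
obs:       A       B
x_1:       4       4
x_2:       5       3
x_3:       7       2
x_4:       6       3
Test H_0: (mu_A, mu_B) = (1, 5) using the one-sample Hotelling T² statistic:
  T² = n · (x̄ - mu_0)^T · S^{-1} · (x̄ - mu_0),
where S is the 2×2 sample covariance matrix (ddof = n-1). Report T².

Step 1 — sample mean vector:
  mean(A) = (4 + 5 + 7 + 6) / 4 = 22/4 = 5.5
  mean(B) = (4 + 3 + 2 + 3) / 4 = 12/4 = 3
  x̄ = (5.5, 3),  deviation x̄ - mu_0 = (5.5, 3) - (1, 5) = (4.5, -2).

Step 2 — sample covariance matrix, S[i,j] = (1/(n-1)) · Σ_k (x_{k,i} - mean_i) · (x_{k,j} - mean_j), divisor n-1 = 3:
  S[A,A] = ((-1.5)·(-1.5) + (-0.5)·(-0.5) + (1.5)·(1.5) + (0.5)·(0.5)) / 3 = 5/3 = 1.6667
  S[A,B] = ((-1.5)·(1) + (-0.5)·(0) + (1.5)·(-1) + (0.5)·(0)) / 3 = -3/3 = -1
  S[B,B] = ((1)·(1) + (0)·(0) + (-1)·(-1) + (0)·(0)) / 3 = 2/3 = 0.6667
  S = [[1.6667, -1],
 [-1, 0.6667]].

Step 3 — invert S. det(S) = 1.6667·0.6667 - (-1)² = 0.1111.
  S^{-1} = (1/det) · [[d, -b], [-b, a]] = [[6, 9],
 [9, 15]].

Step 4 — quadratic form (x̄ - mu_0)^T · S^{-1} · (x̄ - mu_0):
  S^{-1} · (x̄ - mu_0) = (9, 10.5),
  (x̄ - mu_0)^T · [...] = (4.5)·(9) + (-2)·(10.5) = 19.5.

Step 5 — scale by n: T² = 4 · 19.5 = 78.

T² ≈ 78


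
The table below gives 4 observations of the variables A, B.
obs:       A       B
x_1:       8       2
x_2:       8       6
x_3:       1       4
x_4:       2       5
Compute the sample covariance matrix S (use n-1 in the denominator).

Step 1 — column means:
  mean(A) = (8 + 8 + 1 + 2) / 4 = 19/4 = 4.75
  mean(B) = (2 + 6 + 4 + 5) / 4 = 17/4 = 4.25

Step 2 — sample covariance S[i,j] = (1/(n-1)) · Σ_k (x_{k,i} - mean_i) · (x_{k,j} - mean_j), with n-1 = 3.
  S[A,A] = ((3.25)·(3.25) + (3.25)·(3.25) + (-3.75)·(-3.75) + (-2.75)·(-2.75)) / 3 = 42.75/3 = 14.25
  S[A,B] = ((3.25)·(-2.25) + (3.25)·(1.75) + (-3.75)·(-0.25) + (-2.75)·(0.75)) / 3 = -2.75/3 = -0.9167
  S[B,B] = ((-2.25)·(-2.25) + (1.75)·(1.75) + (-0.25)·(-0.25) + (0.75)·(0.75)) / 3 = 8.75/3 = 2.9167

S is symmetric (S[j,i] = S[i,j]). Assembling:

S = [[14.25, -0.9167],
 [-0.9167, 2.9167]]


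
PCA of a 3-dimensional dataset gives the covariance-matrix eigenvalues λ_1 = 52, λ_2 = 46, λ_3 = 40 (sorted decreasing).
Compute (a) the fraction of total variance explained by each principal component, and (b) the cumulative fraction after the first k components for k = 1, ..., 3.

Step 1 — total variance = trace(Sigma) = Σ λ_i = 52 + 46 + 40 = 138.

Step 2 — fraction explained by component i = λ_i / Σ λ:
  PC1: 52/138 = 0.3768
  PC2: 46/138 = 0.3333
  PC3: 40/138 = 0.2899

Step 3 — cumulative fraction after k components = (λ_1 + ... + λ_k) / Σ λ:
  k = 1: 52/138 = 0.3768
  k = 2: (52 + 46)/138 = 98/138 = 0.7101
  k = 3: (52 + 46 + 40)/138 = 138/138 = 1

Summary (fraction, with percent):

explained: PC1 0.3768 (37.68%), PC2 0.3333 (33.33%), PC3 0.2899 (28.99%);  cumulative: 0.3768, 0.7101, 1


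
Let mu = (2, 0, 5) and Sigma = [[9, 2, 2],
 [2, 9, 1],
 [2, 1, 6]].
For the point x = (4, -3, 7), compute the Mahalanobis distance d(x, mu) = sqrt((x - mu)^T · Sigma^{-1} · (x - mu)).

Step 1 — centre the observation: (x - mu) = (2, -3, 2).

Step 2 — invert Sigma (cofactor / det for 3×3, or solve directly):
  Sigma^{-1} = [[0.1247, -0.0235, -0.0376],
 [-0.0235, 0.1176, -0.0118],
 [-0.0376, -0.0118, 0.1812]].

Step 3 — form the quadratic (x - mu)^T · Sigma^{-1} · (x - mu):
  Sigma^{-1} · (x - mu) = (0.2447, -0.4235, 0.3224).
  (x - mu)^T · [Sigma^{-1} · (x - mu)] = (2)·(0.2447) + (-3)·(-0.4235) + (2)·(0.3224) = 2.4047.

Step 4 — take square root: d = √(2.4047) ≈ 1.5507.

d(x, mu) = √(2.4047) ≈ 1.5507


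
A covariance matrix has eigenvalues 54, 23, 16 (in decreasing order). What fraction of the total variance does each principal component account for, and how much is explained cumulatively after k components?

Step 1 — total variance = trace(Sigma) = Σ λ_i = 54 + 23 + 16 = 93.

Step 2 — fraction explained by component i = λ_i / Σ λ:
  PC1: 54/93 = 0.5806
  PC2: 23/93 = 0.2473
  PC3: 16/93 = 0.172

Step 3 — cumulative fraction after k components = (λ_1 + ... + λ_k) / Σ λ:
  k = 1: 54/93 = 0.5806
  k = 2: (54 + 23)/93 = 77/93 = 0.828
  k = 3: (54 + 23 + 16)/93 = 93/93 = 1

Summary (fraction, with percent):

explained: PC1 0.5806 (58.06%), PC2 0.2473 (24.73%), PC3 0.172 (17.2%);  cumulative: 0.5806, 0.828, 1


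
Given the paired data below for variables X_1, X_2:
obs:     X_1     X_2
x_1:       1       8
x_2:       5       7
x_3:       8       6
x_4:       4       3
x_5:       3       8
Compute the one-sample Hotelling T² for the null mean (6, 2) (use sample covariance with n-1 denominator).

Step 1 — sample mean vector:
  mean(X_1) = (1 + 5 + 8 + 4 + 3) / 5 = 21/5 = 4.2
  mean(X_2) = (8 + 7 + 6 + 3 + 8) / 5 = 32/5 = 6.4
  x̄ = (4.2, 6.4),  deviation x̄ - mu_0 = (4.2, 6.4) - (6, 2) = (-1.8, 4.4).

Step 2 — sample covariance matrix, S[i,j] = (1/(n-1)) · Σ_k (x_{k,i} - mean_i) · (x_{k,j} - mean_j), divisor n-1 = 4:
  S[X_1,X_1] = ((-3.2)·(-3.2) + (0.8)·(0.8) + (3.8)·(3.8) + (-0.2)·(-0.2) + (-1.2)·(-1.2)) / 4 = 26.8/4 = 6.7
  S[X_1,X_2] = ((-3.2)·(1.6) + (0.8)·(0.6) + (3.8)·(-0.4) + (-0.2)·(-3.4) + (-1.2)·(1.6)) / 4 = -7.4/4 = -1.85
  S[X_2,X_2] = ((1.6)·(1.6) + (0.6)·(0.6) + (-0.4)·(-0.4) + (-3.4)·(-3.4) + (1.6)·(1.6)) / 4 = 17.2/4 = 4.3
  S = [[6.7, -1.85],
 [-1.85, 4.3]].

Step 3 — invert S. det(S) = 6.7·4.3 - (-1.85)² = 25.3875.
  S^{-1} = (1/det) · [[d, -b], [-b, a]] = [[0.1694, 0.0729],
 [0.0729, 0.2639]].

Step 4 — quadratic form (x̄ - mu_0)^T · S^{-1} · (x̄ - mu_0):
  S^{-1} · (x̄ - mu_0) = (0.0158, 1.03),
  (x̄ - mu_0)^T · [...] = (-1.8)·(0.0158) + (4.4)·(1.03) = 4.5038.

Step 5 — scale by n: T² = 5 · 4.5038 = 22.519.

T² ≈ 22.519


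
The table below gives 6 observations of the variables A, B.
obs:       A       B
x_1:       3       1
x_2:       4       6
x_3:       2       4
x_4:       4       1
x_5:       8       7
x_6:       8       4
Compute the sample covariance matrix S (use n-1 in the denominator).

Step 1 — column means:
  mean(A) = (3 + 4 + 2 + 4 + 8 + 8) / 6 = 29/6 = 4.8333
  mean(B) = (1 + 6 + 4 + 1 + 7 + 4) / 6 = 23/6 = 3.8333

Step 2 — sample covariance S[i,j] = (1/(n-1)) · Σ_k (x_{k,i} - mean_i) · (x_{k,j} - mean_j), with n-1 = 5.
  S[A,A] = ((-1.8333)·(-1.8333) + (-0.8333)·(-0.8333) + (-2.8333)·(-2.8333) + (-0.8333)·(-0.8333) + (3.1667)·(3.1667) + (3.1667)·(3.1667)) / 5 = 32.8333/5 = 6.5667
  S[A,B] = ((-1.8333)·(-2.8333) + (-0.8333)·(2.1667) + (-2.8333)·(0.1667) + (-0.8333)·(-2.8333) + (3.1667)·(3.1667) + (3.1667)·(0.1667)) / 5 = 15.8333/5 = 3.1667
  S[B,B] = ((-2.8333)·(-2.8333) + (2.1667)·(2.1667) + (0.1667)·(0.1667) + (-2.8333)·(-2.8333) + (3.1667)·(3.1667) + (0.1667)·(0.1667)) / 5 = 30.8333/5 = 6.1667

S is symmetric (S[j,i] = S[i,j]). Assembling:

S = [[6.5667, 3.1667],
 [3.1667, 6.1667]]


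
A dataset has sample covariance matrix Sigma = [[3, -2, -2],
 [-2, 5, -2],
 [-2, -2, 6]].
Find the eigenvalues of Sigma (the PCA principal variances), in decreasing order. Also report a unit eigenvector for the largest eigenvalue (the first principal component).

Step 1 — characteristic polynomial p(λ) = det(λI - Sigma) = λ³ - tr·λ² + c_1·λ - det, where tr = trace, c_1 = sum of the principal 2×2 minors, det = det(Sigma):
  tr = 3 + 5 + 6 = 14,
  c_1 = (3·5 - (-2)²) + (3·6 - (-2)²) + (5·6 - (-2)²) = 11 + 14 + 26 = 51,
  det = 3·(5·6 - (-2)²) - (-2)·((-2)·6 - (-2)·(-2)) + (-2)·((-2)·(-2) - 5·(-2)) = 3·(26) - (-2)·(-16) + (-2)·(14) = 18.
  So p(λ) = λ³ - 14λ² + 51λ - 18.
Step 2 — look for an integer root (rational root theorem: any rational root is an integer divisor of 18). Testing λ = 6:
  p(6) = 216 - 504 + 306 - 18 = 0  ✓
  Dividing out (λ - 6): p(λ) = (λ - 6)(λ² - 8λ + 3).
Step 3 — remaining eigenvalues from the quadratic λ² - 8λ + 3 = 0:
  Δ = 8² - 4·3 = 64 - 12 = 52,  λ = (8 ± √52)/2 = (8 ± 7.2111)/2 ≈ 7.6056 or 0.3944.
  Sorted: λ_1 = 7.6056,  λ_2 = 6,  λ_3 = 0.3944  (check: sum = 14 = tr ✓).

Step 4 — unit eigenvector for λ_1 ≈ 7.6056: v spans the null space of (Sigma - λ_1 I), whose rows are
  r_1 = (-4.6056, -2, -2),  r_2 = (-2, -2.6056, -2),  r_3 = (-2, -2, -1.6056).
  v is orthogonal to every row, so take v ∝ r_1 × r_2 = ((-2)·(-2) - (-2)·(-2.6056), (-2)·(-2) - (-4.6056)·(-2), (-4.6056)·(-2.6056) - (-2)·(-2)) ≈ (-1.2111, -5.2111, 8).
  Rescale (multiply by -1 so the first nonzero entry is positive): u = (1.2111, 5.2111, -8).
  ||u|| = √((1.2111)² + (5.2111)² + (-8)²) = √(92.6224) ≈ 9.6241,  v_1 = u/||u|| ≈ (0.1258, 0.5415, -0.8313) (||v_1|| = 1).

λ_1 = 7.6056,  λ_2 = 6,  λ_3 = 0.3944;  v_1 ≈ (0.1258, 0.5415, -0.8313)


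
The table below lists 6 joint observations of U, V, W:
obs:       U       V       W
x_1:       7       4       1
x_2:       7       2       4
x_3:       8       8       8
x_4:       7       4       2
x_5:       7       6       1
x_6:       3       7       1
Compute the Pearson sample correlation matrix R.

Step 1 — column means:
  mean(U) = (7 + 7 + 8 + 7 + 7 + 3) / 6 = 39/6 = 6.5
  mean(V) = (4 + 2 + 8 + 4 + 6 + 7) / 6 = 31/6 = 5.1667
  mean(W) = (1 + 4 + 8 + 2 + 1 + 1) / 6 = 17/6 = 2.8333

Step 2 — sample variances and covariances s[i,j] = (1/(n-1)) · Σ_k (x_{k,i} - mean_i) · (x_{k,j} - mean_j), with n-1 = 5:
  s[U,U] = ((0.5)·(0.5) + (0.5)·(0.5) + (1.5)·(1.5) + (0.5)·(0.5) + (0.5)·(0.5) + (-3.5)·(-3.5)) / 5 = 15.5/5 = 3.1
  s[U,V] = ((0.5)·(-1.1667) + (0.5)·(-3.1667) + (1.5)·(2.8333) + (0.5)·(-1.1667) + (0.5)·(0.8333) + (-3.5)·(1.8333)) / 5 = -4.5/5 = -0.9
  s[U,W] = ((0.5)·(-1.8333) + (0.5)·(1.1667) + (1.5)·(5.1667) + (0.5)·(-0.8333) + (0.5)·(-1.8333) + (-3.5)·(-1.8333)) / 5 = 12.5/5 = 2.5
  s[V,V] = ((-1.1667)·(-1.1667) + (-3.1667)·(-3.1667) + (2.8333)·(2.8333) + (-1.1667)·(-1.1667) + (0.8333)·(0.8333) + (1.8333)·(1.8333)) / 5 = 24.8333/5 = 4.9667
  s[V,W] = ((-1.1667)·(-1.8333) + (-3.1667)·(1.1667) + (2.8333)·(5.1667) + (-1.1667)·(-0.8333) + (0.8333)·(-1.8333) + (1.8333)·(-1.8333)) / 5 = 9.1667/5 = 1.8333
  s[W,W] = ((-1.8333)·(-1.8333) + (1.1667)·(1.1667) + (5.1667)·(5.1667) + (-0.8333)·(-0.8333) + (-1.8333)·(-1.8333) + (-1.8333)·(-1.8333)) / 5 = 38.8333/5 = 7.7667
  Sample standard deviations s_i = √(s[i,i]):
  s(U) = √(3.1) = 1.7607
  s(V) = √(4.9667) = 2.2286
  s(W) = √(7.7667) = 2.7869

Step 3 — r_{ij} = s_{ij} / (s_i · s_j):
  r[U,U] = 1 (diagonal).
  r[U,V] = -0.9 / (1.7607 · 2.2286) = -0.9 / 3.9239 = -0.2294
  r[U,W] = 2.5 / (1.7607 · 2.7869) = 2.5 / 4.9068 = 0.5095
  r[V,V] = 1 (diagonal).
  r[V,W] = 1.8333 / (2.2286 · 2.7869) = 1.8333 / 6.2108 = 0.2952
  r[W,W] = 1 (diagonal).

R is symmetric with unit diagonal. Assembling:

R = [[1, -0.2294, 0.5095],
 [-0.2294, 1, 0.2952],
 [0.5095, 0.2952, 1]]


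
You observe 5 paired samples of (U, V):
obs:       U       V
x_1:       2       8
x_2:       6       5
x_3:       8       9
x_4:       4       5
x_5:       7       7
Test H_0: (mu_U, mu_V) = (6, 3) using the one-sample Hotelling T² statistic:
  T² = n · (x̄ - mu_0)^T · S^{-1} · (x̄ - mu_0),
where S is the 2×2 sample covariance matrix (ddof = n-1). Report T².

Step 1 — sample mean vector:
  mean(U) = (2 + 6 + 8 + 4 + 7) / 5 = 27/5 = 5.4
  mean(V) = (8 + 5 + 9 + 5 + 7) / 5 = 34/5 = 6.8
  x̄ = (5.4, 6.8),  deviation x̄ - mu_0 = (5.4, 6.8) - (6, 3) = (-0.6, 3.8).

Step 2 — sample covariance matrix, S[i,j] = (1/(n-1)) · Σ_k (x_{k,i} - mean_i) · (x_{k,j} - mean_j), divisor n-1 = 4:
  S[U,U] = ((-3.4)·(-3.4) + (0.6)·(0.6) + (2.6)·(2.6) + (-1.4)·(-1.4) + (1.6)·(1.6)) / 4 = 23.2/4 = 5.8
  S[U,V] = ((-3.4)·(1.2) + (0.6)·(-1.8) + (2.6)·(2.2) + (-1.4)·(-1.8) + (1.6)·(0.2)) / 4 = 3.4/4 = 0.85
  S[V,V] = ((1.2)·(1.2) + (-1.8)·(-1.8) + (2.2)·(2.2) + (-1.8)·(-1.8) + (0.2)·(0.2)) / 4 = 12.8/4 = 3.2
  S = [[5.8, 0.85],
 [0.85, 3.2]].

Step 3 — invert S. det(S) = 5.8·3.2 - (0.85)² = 17.8375.
  S^{-1} = (1/det) · [[d, -b], [-b, a]] = [[0.1794, -0.0477],
 [-0.0477, 0.3252]].

Step 4 — quadratic form (x̄ - mu_0)^T · S^{-1} · (x̄ - mu_0):
  S^{-1} · (x̄ - mu_0) = (-0.2887, 1.2642),
  (x̄ - mu_0)^T · [...] = (-0.6)·(-0.2887) + (3.8)·(1.2642) = 4.9772.

Step 5 — scale by n: T² = 5 · 4.9772 = 24.8858.

T² ≈ 24.8858


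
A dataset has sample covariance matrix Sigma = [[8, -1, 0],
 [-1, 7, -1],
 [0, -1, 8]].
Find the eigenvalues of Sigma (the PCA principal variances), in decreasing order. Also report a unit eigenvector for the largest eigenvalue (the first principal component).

Step 1 — characteristic polynomial p(λ) = det(λI - Sigma) = λ³ - tr·λ² + c_1·λ - det, where tr = trace, c_1 = sum of the principal 2×2 minors, det = det(Sigma):
  tr = 8 + 7 + 8 = 23,
  c_1 = (8·7 - (-1)²) + (8·8 - (0)²) + (7·8 - (-1)²) = 55 + 64 + 55 = 174,
  det = 8·(7·8 - (-1)²) - (-1)·((-1)·8 - (-1)·(0)) + (0)·((-1)·(-1) - 7·(0)) = 8·(55) - (-1)·(-8) + (0)·(1) = 432.
  So p(λ) = λ³ - 23λ² + 174λ - 432.
Step 2 — look for an integer root (rational root theorem: any rational root is an integer divisor of 432). Testing λ = 6:
  p(6) = 216 - 828 + 1044 - 432 = 0  ✓
  Dividing out (λ - 6): p(λ) = (λ - 6)(λ² - 17λ + 72).
Step 3 — remaining eigenvalues from the quadratic λ² - 17λ + 72 = 0:
  Δ = 17² - 4·72 = 289 - 288 = 1,  λ = (17 ± √1)/2 = (17 ± 1)/2 = 9 or 8.
  Sorted: λ_1 = 9,  λ_2 = 8,  λ_3 = 6  (check: sum = 23 = tr ✓).

Step 4 — unit eigenvector for λ_1 = 9: v spans the null space of (Sigma - λ_1 I), whose rows are
  r_1 = (-1, -1, 0),  r_2 = (-1, -2, -1),  r_3 = (0, -1, -1).
  v is orthogonal to every row, so take v ∝ r_1 × r_2 = ((-1)·(-1) - (0)·(-2), (0)·(-1) - (-1)·(-1), (-1)·(-2) - (-1)·(-1)) = (1, -1, 1).
  Let u = (1, -1, 1).
  ||u|| = √((1)² + (-1)² + (1)²) = √(3) ≈ 1.7321,  v_1 = u/||u|| ≈ (0.5774, -0.5774, 0.5774) (||v_1|| = 1).

λ_1 = 9,  λ_2 = 8,  λ_3 = 6;  v_1 ≈ (0.5774, -0.5774, 0.5774)


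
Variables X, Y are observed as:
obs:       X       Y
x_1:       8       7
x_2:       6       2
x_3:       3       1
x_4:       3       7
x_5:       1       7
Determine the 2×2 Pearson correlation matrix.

Step 1 — column means:
  mean(X) = (8 + 6 + 3 + 3 + 1) / 5 = 21/5 = 4.2
  mean(Y) = (7 + 2 + 1 + 7 + 7) / 5 = 24/5 = 4.8

Step 2 — sample variances and covariances s[i,j] = (1/(n-1)) · Σ_k (x_{k,i} - mean_i) · (x_{k,j} - mean_j), with n-1 = 4:
  s[X,X] = ((3.8)·(3.8) + (1.8)·(1.8) + (-1.2)·(-1.2) + (-1.2)·(-1.2) + (-3.2)·(-3.2)) / 4 = 30.8/4 = 7.7
  s[X,Y] = ((3.8)·(2.2) + (1.8)·(-2.8) + (-1.2)·(-3.8) + (-1.2)·(2.2) + (-3.2)·(2.2)) / 4 = -1.8/4 = -0.45
  s[Y,Y] = ((2.2)·(2.2) + (-2.8)·(-2.8) + (-3.8)·(-3.8) + (2.2)·(2.2) + (2.2)·(2.2)) / 4 = 36.8/4 = 9.2
  Sample standard deviations s_i = √(s[i,i]):
  s(X) = √(7.7) = 2.7749
  s(Y) = √(9.2) = 3.0332

Step 3 — r_{ij} = s_{ij} / (s_i · s_j):
  r[X,X] = 1 (diagonal).
  r[X,Y] = -0.45 / (2.7749 · 3.0332) = -0.45 / 8.4167 = -0.0535
  r[Y,Y] = 1 (diagonal).

R is symmetric with unit diagonal. Assembling:

R = [[1, -0.0535],
 [-0.0535, 1]]


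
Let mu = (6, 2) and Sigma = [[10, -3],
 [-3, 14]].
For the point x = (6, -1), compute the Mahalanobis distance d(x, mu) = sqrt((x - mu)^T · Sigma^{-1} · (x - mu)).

Step 1 — centre the observation: (x - mu) = (0, -3).

Step 2 — invert Sigma. det(Sigma) = 10·14 - (-3)² = 131.
  Sigma^{-1} = (1/det) · [[d, -b], [-b, a]] = [[0.1069, 0.0229],
 [0.0229, 0.0763]].

Step 3 — form the quadratic (x - mu)^T · Sigma^{-1} · (x - mu):
  Sigma^{-1} · (x - mu) = (-0.0687, -0.229).
  (x - mu)^T · [Sigma^{-1} · (x - mu)] = (0)·(-0.0687) + (-3)·(-0.229) = 0.687.

Step 4 — take square root: d = √(0.687) ≈ 0.8289.

d(x, mu) = √(0.687) ≈ 0.8289


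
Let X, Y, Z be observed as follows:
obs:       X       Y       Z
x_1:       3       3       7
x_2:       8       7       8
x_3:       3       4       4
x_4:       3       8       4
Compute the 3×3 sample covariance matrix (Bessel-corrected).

Step 1 — column means:
  mean(X) = (3 + 8 + 3 + 3) / 4 = 17/4 = 4.25
  mean(Y) = (3 + 7 + 4 + 8) / 4 = 22/4 = 5.5
  mean(Z) = (7 + 8 + 4 + 4) / 4 = 23/4 = 5.75

Step 2 — sample covariance S[i,j] = (1/(n-1)) · Σ_k (x_{k,i} - mean_i) · (x_{k,j} - mean_j), with n-1 = 3.
  S[X,X] = ((-1.25)·(-1.25) + (3.75)·(3.75) + (-1.25)·(-1.25) + (-1.25)·(-1.25)) / 3 = 18.75/3 = 6.25
  S[X,Y] = ((-1.25)·(-2.5) + (3.75)·(1.5) + (-1.25)·(-1.5) + (-1.25)·(2.5)) / 3 = 7.5/3 = 2.5
  S[X,Z] = ((-1.25)·(1.25) + (3.75)·(2.25) + (-1.25)·(-1.75) + (-1.25)·(-1.75)) / 3 = 11.25/3 = 3.75
  S[Y,Y] = ((-2.5)·(-2.5) + (1.5)·(1.5) + (-1.5)·(-1.5) + (2.5)·(2.5)) / 3 = 17/3 = 5.6667
  S[Y,Z] = ((-2.5)·(1.25) + (1.5)·(2.25) + (-1.5)·(-1.75) + (2.5)·(-1.75)) / 3 = -1.5/3 = -0.5
  S[Z,Z] = ((1.25)·(1.25) + (2.25)·(2.25) + (-1.75)·(-1.75) + (-1.75)·(-1.75)) / 3 = 12.75/3 = 4.25

S is symmetric (S[j,i] = S[i,j]). Assembling:

S = [[6.25, 2.5, 3.75],
 [2.5, 5.6667, -0.5],
 [3.75, -0.5, 4.25]]


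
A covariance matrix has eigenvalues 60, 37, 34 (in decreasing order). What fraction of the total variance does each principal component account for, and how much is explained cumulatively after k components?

Step 1 — total variance = trace(Sigma) = Σ λ_i = 60 + 37 + 34 = 131.

Step 2 — fraction explained by component i = λ_i / Σ λ:
  PC1: 60/131 = 0.458
  PC2: 37/131 = 0.2824
  PC3: 34/131 = 0.2595

Step 3 — cumulative fraction after k components = (λ_1 + ... + λ_k) / Σ λ:
  k = 1: 60/131 = 0.458
  k = 2: (60 + 37)/131 = 97/131 = 0.7405
  k = 3: (60 + 37 + 34)/131 = 131/131 = 1

Summary (fraction, with percent):

explained: PC1 0.458 (45.8%), PC2 0.2824 (28.24%), PC3 0.2595 (25.95%);  cumulative: 0.458, 0.7405, 1


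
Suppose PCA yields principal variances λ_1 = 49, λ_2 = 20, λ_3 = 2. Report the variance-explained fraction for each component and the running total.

Step 1 — total variance = trace(Sigma) = Σ λ_i = 49 + 20 + 2 = 71.

Step 2 — fraction explained by component i = λ_i / Σ λ:
  PC1: 49/71 = 0.6901
  PC2: 20/71 = 0.2817
  PC3: 2/71 = 0.0282

Step 3 — cumulative fraction after k components = (λ_1 + ... + λ_k) / Σ λ:
  k = 1: 49/71 = 0.6901
  k = 2: (49 + 20)/71 = 69/71 = 0.9718
  k = 3: (49 + 20 + 2)/71 = 71/71 = 1

Summary (fraction, with percent):

explained: PC1 0.6901 (69.01%), PC2 0.2817 (28.17%), PC3 0.0282 (2.82%);  cumulative: 0.6901, 0.9718, 1


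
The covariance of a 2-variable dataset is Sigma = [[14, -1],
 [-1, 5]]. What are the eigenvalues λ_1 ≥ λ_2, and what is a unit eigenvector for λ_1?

Step 1 — characteristic polynomial of 2×2 Sigma:
  det(Sigma - λI) = λ² - trace · λ + det = 0.
  trace = 14 + 5 = 19, det = 14·5 - (-1)² = 69.
Step 2 — discriminant:
  Δ = trace² - 4·det = 361 - 276 = 85.
Step 3 — eigenvalues:
  λ = (trace ± √Δ)/2 = (19 ± 9.2195)/2,
  λ_1 = 14.1098,  λ_2 = 4.8902.

Step 4 — unit eigenvector for λ_1: solve (Sigma - λ_1 I)v = 0. First row:
  (14 - 14.1098)·v_x + (-1)·v_y = 0, i.e. (-0.1098)·v_x + (-1)·v_y = 0,
  so v ∝ (b, λ_1 - a) = (-1, 0.1098); multiply by -1 so the first entry is positive: u = (1, -0.1098).
  ||u|| = √((1)² + (-0.1098)²) = √(1.012) ≈ 1.006,
  v_1 = u/||u|| ≈ (0.994, -0.1091) (||v_1|| = 1).

λ_1 = 14.1098,  λ_2 = 4.8902;  v_1 ≈ (0.994, -0.1091)


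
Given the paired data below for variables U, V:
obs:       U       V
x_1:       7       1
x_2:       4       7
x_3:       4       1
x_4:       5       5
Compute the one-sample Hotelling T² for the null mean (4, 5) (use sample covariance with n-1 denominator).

Step 1 — sample mean vector:
  mean(U) = (7 + 4 + 4 + 5) / 4 = 20/4 = 5
  mean(V) = (1 + 7 + 1 + 5) / 4 = 14/4 = 3.5
  x̄ = (5, 3.5),  deviation x̄ - mu_0 = (5, 3.5) - (4, 5) = (1, -1.5).

Step 2 — sample covariance matrix, S[i,j] = (1/(n-1)) · Σ_k (x_{k,i} - mean_i) · (x_{k,j} - mean_j), divisor n-1 = 3:
  S[U,U] = ((2)·(2) + (-1)·(-1) + (-1)·(-1) + (0)·(0)) / 3 = 6/3 = 2
  S[U,V] = ((2)·(-2.5) + (-1)·(3.5) + (-1)·(-2.5) + (0)·(1.5)) / 3 = -6/3 = -2
  S[V,V] = ((-2.5)·(-2.5) + (3.5)·(3.5) + (-2.5)·(-2.5) + (1.5)·(1.5)) / 3 = 27/3 = 9
  S = [[2, -2],
 [-2, 9]].

Step 3 — invert S. det(S) = 2·9 - (-2)² = 14.
  S^{-1} = (1/det) · [[d, -b], [-b, a]] = [[0.6429, 0.1429],
 [0.1429, 0.1429]].

Step 4 — quadratic form (x̄ - mu_0)^T · S^{-1} · (x̄ - mu_0):
  S^{-1} · (x̄ - mu_0) = (0.4286, -0.0714),
  (x̄ - mu_0)^T · [...] = (1)·(0.4286) + (-1.5)·(-0.0714) = 0.5357.

Step 5 — scale by n: T² = 4 · 0.5357 = 2.1429.

T² ≈ 2.1429


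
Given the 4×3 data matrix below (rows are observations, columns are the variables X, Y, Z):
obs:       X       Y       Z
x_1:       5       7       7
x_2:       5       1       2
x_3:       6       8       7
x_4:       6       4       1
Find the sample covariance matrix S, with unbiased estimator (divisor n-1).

Step 1 — column means:
  mean(X) = (5 + 5 + 6 + 6) / 4 = 22/4 = 5.5
  mean(Y) = (7 + 1 + 8 + 4) / 4 = 20/4 = 5
  mean(Z) = (7 + 2 + 7 + 1) / 4 = 17/4 = 4.25

Step 2 — sample covariance S[i,j] = (1/(n-1)) · Σ_k (x_{k,i} - mean_i) · (x_{k,j} - mean_j), with n-1 = 3.
  S[X,X] = ((-0.5)·(-0.5) + (-0.5)·(-0.5) + (0.5)·(0.5) + (0.5)·(0.5)) / 3 = 1/3 = 0.3333
  S[X,Y] = ((-0.5)·(2) + (-0.5)·(-4) + (0.5)·(3) + (0.5)·(-1)) / 3 = 2/3 = 0.6667
  S[X,Z] = ((-0.5)·(2.75) + (-0.5)·(-2.25) + (0.5)·(2.75) + (0.5)·(-3.25)) / 3 = -0.5/3 = -0.1667
  S[Y,Y] = ((2)·(2) + (-4)·(-4) + (3)·(3) + (-1)·(-1)) / 3 = 30/3 = 10
  S[Y,Z] = ((2)·(2.75) + (-4)·(-2.25) + (3)·(2.75) + (-1)·(-3.25)) / 3 = 26/3 = 8.6667
  S[Z,Z] = ((2.75)·(2.75) + (-2.25)·(-2.25) + (2.75)·(2.75) + (-3.25)·(-3.25)) / 3 = 30.75/3 = 10.25

S is symmetric (S[j,i] = S[i,j]). Assembling:

S = [[0.3333, 0.6667, -0.1667],
 [0.6667, 10, 8.6667],
 [-0.1667, 8.6667, 10.25]]


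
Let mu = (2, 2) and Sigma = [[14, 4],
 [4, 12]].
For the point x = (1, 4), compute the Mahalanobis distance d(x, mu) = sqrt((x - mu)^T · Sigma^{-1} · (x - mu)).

Step 1 — centre the observation: (x - mu) = (-1, 2).

Step 2 — invert Sigma. det(Sigma) = 14·12 - (4)² = 152.
  Sigma^{-1} = (1/det) · [[d, -b], [-b, a]] = [[0.0789, -0.0263],
 [-0.0263, 0.0921]].

Step 3 — form the quadratic (x - mu)^T · Sigma^{-1} · (x - mu):
  Sigma^{-1} · (x - mu) = (-0.1316, 0.2105).
  (x - mu)^T · [Sigma^{-1} · (x - mu)] = (-1)·(-0.1316) + (2)·(0.2105) = 0.5526.

Step 4 — take square root: d = √(0.5526) ≈ 0.7434.

d(x, mu) = √(0.5526) ≈ 0.7434


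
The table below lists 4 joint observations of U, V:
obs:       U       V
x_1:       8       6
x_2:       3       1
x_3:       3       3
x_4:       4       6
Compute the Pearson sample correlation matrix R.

Step 1 — column means:
  mean(U) = (8 + 3 + 3 + 4) / 4 = 18/4 = 4.5
  mean(V) = (6 + 1 + 3 + 6) / 4 = 16/4 = 4

Step 2 — sample variances and covariances s[i,j] = (1/(n-1)) · Σ_k (x_{k,i} - mean_i) · (x_{k,j} - mean_j), with n-1 = 3:
  s[U,U] = ((3.5)·(3.5) + (-1.5)·(-1.5) + (-1.5)·(-1.5) + (-0.5)·(-0.5)) / 3 = 17/3 = 5.6667
  s[U,V] = ((3.5)·(2) + (-1.5)·(-3) + (-1.5)·(-1) + (-0.5)·(2)) / 3 = 12/3 = 4
  s[V,V] = ((2)·(2) + (-3)·(-3) + (-1)·(-1) + (2)·(2)) / 3 = 18/3 = 6
  Sample standard deviations s_i = √(s[i,i]):
  s(U) = √(5.6667) = 2.3805
  s(V) = √(6) = 2.4495

Step 3 — r_{ij} = s_{ij} / (s_i · s_j):
  r[U,U] = 1 (diagonal).
  r[U,V] = 4 / (2.3805 · 2.4495) = 4 / 5.831 = 0.686
  r[V,V] = 1 (diagonal).

R is symmetric with unit diagonal. Assembling:

R = [[1, 0.686],
 [0.686, 1]]


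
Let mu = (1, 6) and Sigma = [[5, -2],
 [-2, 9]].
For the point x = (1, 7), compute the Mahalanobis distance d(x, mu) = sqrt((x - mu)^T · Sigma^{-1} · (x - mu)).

Step 1 — centre the observation: (x - mu) = (0, 1).

Step 2 — invert Sigma. det(Sigma) = 5·9 - (-2)² = 41.
  Sigma^{-1} = (1/det) · [[d, -b], [-b, a]] = [[0.2195, 0.0488],
 [0.0488, 0.122]].

Step 3 — form the quadratic (x - mu)^T · Sigma^{-1} · (x - mu):
  Sigma^{-1} · (x - mu) = (0.0488, 0.122).
  (x - mu)^T · [Sigma^{-1} · (x - mu)] = (0)·(0.0488) + (1)·(0.122) = 0.122.

Step 4 — take square root: d = √(0.122) ≈ 0.3492.

d(x, mu) = √(0.122) ≈ 0.3492


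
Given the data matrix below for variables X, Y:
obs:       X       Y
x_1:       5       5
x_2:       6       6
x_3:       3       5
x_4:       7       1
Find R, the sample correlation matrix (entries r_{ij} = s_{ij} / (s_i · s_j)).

Step 1 — column means:
  mean(X) = (5 + 6 + 3 + 7) / 4 = 21/4 = 5.25
  mean(Y) = (5 + 6 + 5 + 1) / 4 = 17/4 = 4.25

Step 2 — sample variances and covariances s[i,j] = (1/(n-1)) · Σ_k (x_{k,i} - mean_i) · (x_{k,j} - mean_j), with n-1 = 3:
  s[X,X] = ((-0.25)·(-0.25) + (0.75)·(0.75) + (-2.25)·(-2.25) + (1.75)·(1.75)) / 3 = 8.75/3 = 2.9167
  s[X,Y] = ((-0.25)·(0.75) + (0.75)·(1.75) + (-2.25)·(0.75) + (1.75)·(-3.25)) / 3 = -6.25/3 = -2.0833
  s[Y,Y] = ((0.75)·(0.75) + (1.75)·(1.75) + (0.75)·(0.75) + (-3.25)·(-3.25)) / 3 = 14.75/3 = 4.9167
  Sample standard deviations s_i = √(s[i,i]):
  s(X) = √(2.9167) = 1.7078
  s(Y) = √(4.9167) = 2.2174

Step 3 — r_{ij} = s_{ij} / (s_i · s_j):
  r[X,X] = 1 (diagonal).
  r[X,Y] = -2.0833 / (1.7078 · 2.2174) = -2.0833 / 3.7869 = -0.5501
  r[Y,Y] = 1 (diagonal).

R is symmetric with unit diagonal. Assembling:

R = [[1, -0.5501],
 [-0.5501, 1]]


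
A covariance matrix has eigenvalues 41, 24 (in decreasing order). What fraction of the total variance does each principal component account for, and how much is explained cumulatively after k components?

Step 1 — total variance = trace(Sigma) = Σ λ_i = 41 + 24 = 65.

Step 2 — fraction explained by component i = λ_i / Σ λ:
  PC1: 41/65 = 0.6308
  PC2: 24/65 = 0.3692

Step 3 — cumulative fraction after k components = (λ_1 + ... + λ_k) / Σ λ:
  k = 1: 41/65 = 0.6308
  k = 2: (41 + 24)/65 = 65/65 = 1

Summary (fraction, with percent):

explained: PC1 0.6308 (63.08%), PC2 0.3692 (36.92%);  cumulative: 0.6308, 1


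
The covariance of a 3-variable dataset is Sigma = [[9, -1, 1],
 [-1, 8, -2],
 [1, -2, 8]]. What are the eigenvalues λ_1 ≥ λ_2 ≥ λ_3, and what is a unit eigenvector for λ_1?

Step 1 — characteristic polynomial p(λ) = det(λI - Sigma) = λ³ - tr·λ² + c_1·λ - det, where tr = trace, c_1 = sum of the principal 2×2 minors, det = det(Sigma):
  tr = 9 + 8 + 8 = 25,
  c_1 = (9·8 - (-1)²) + (9·8 - (1)²) + (8·8 - (-2)²) = 71 + 71 + 60 = 202,
  det = 9·(8·8 - (-2)²) - (-1)·((-1)·8 - (-2)·(1)) + (1)·((-1)·(-2) - 8·(1)) = 9·(60) - (-1)·(-6) + (1)·(-6) = 528.
  So p(λ) = λ³ - 25λ² + 202λ - 528.
Step 2 — look for an integer root (rational root theorem: any rational root is an integer divisor of 528). Testing λ = 6:
  p(6) = 216 - 900 + 1212 - 528 = 0  ✓
  Dividing out (λ - 6): p(λ) = (λ - 6)(λ² - 19λ + 88).
Step 3 — remaining eigenvalues from the quadratic λ² - 19λ + 88 = 0:
  Δ = 19² - 4·88 = 361 - 352 = 9,  λ = (19 ± √9)/2 = (19 ± 3)/2 = 11 or 8.
  Sorted: λ_1 = 11,  λ_2 = 8,  λ_3 = 6  (check: sum = 25 = tr ✓).

Step 4 — unit eigenvector for λ_1 = 11: v spans the null space of (Sigma - λ_1 I), whose rows are
  r_1 = (-2, -1, 1),  r_2 = (-1, -3, -2),  r_3 = (1, -2, -3).
  v is orthogonal to every row, so take v ∝ r_1 × r_2 = ((-1)·(-2) - (1)·(-3), (1)·(-1) - (-2)·(-2), (-2)·(-3) - (-1)·(-1)) = (5, -5, 5).
  Rescale (divide by 5): u = (1, -1, 1).
  ||u|| = √((1)² + (-1)² + (1)²) = √(3) ≈ 1.7321,  v_1 = u/||u|| ≈ (0.5774, -0.5774, 0.5774) (||v_1|| = 1).

λ_1 = 11,  λ_2 = 8,  λ_3 = 6;  v_1 ≈ (0.5774, -0.5774, 0.5774)


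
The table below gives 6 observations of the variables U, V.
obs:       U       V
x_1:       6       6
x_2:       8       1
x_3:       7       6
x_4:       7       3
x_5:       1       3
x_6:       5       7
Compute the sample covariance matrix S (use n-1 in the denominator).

Step 1 — column means:
  mean(U) = (6 + 8 + 7 + 7 + 1 + 5) / 6 = 34/6 = 5.6667
  mean(V) = (6 + 1 + 6 + 3 + 3 + 7) / 6 = 26/6 = 4.3333

Step 2 — sample covariance S[i,j] = (1/(n-1)) · Σ_k (x_{k,i} - mean_i) · (x_{k,j} - mean_j), with n-1 = 5.
  S[U,U] = ((0.3333)·(0.3333) + (2.3333)·(2.3333) + (1.3333)·(1.3333) + (1.3333)·(1.3333) + (-4.6667)·(-4.6667) + (-0.6667)·(-0.6667)) / 5 = 31.3333/5 = 6.2667
  S[U,V] = ((0.3333)·(1.6667) + (2.3333)·(-3.3333) + (1.3333)·(1.6667) + (1.3333)·(-1.3333) + (-4.6667)·(-1.3333) + (-0.6667)·(2.6667)) / 5 = -2.3333/5 = -0.4667
  S[V,V] = ((1.6667)·(1.6667) + (-3.3333)·(-3.3333) + (1.6667)·(1.6667) + (-1.3333)·(-1.3333) + (-1.3333)·(-1.3333) + (2.6667)·(2.6667)) / 5 = 27.3333/5 = 5.4667

S is symmetric (S[j,i] = S[i,j]). Assembling:

S = [[6.2667, -0.4667],
 [-0.4667, 5.4667]]


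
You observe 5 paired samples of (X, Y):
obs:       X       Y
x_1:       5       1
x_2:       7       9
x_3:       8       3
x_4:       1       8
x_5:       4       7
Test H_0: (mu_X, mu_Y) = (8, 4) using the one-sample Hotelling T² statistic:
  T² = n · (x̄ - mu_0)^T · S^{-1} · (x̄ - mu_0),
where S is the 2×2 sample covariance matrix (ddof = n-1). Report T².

Step 1 — sample mean vector:
  mean(X) = (5 + 7 + 8 + 1 + 4) / 5 = 25/5 = 5
  mean(Y) = (1 + 9 + 3 + 8 + 7) / 5 = 28/5 = 5.6
  x̄ = (5, 5.6),  deviation x̄ - mu_0 = (5, 5.6) - (8, 4) = (-3, 1.6).

Step 2 — sample covariance matrix, S[i,j] = (1/(n-1)) · Σ_k (x_{k,i} - mean_i) · (x_{k,j} - mean_j), divisor n-1 = 4:
  S[X,X] = ((0)·(0) + (2)·(2) + (3)·(3) + (-4)·(-4) + (-1)·(-1)) / 4 = 30/4 = 7.5
  S[X,Y] = ((0)·(-4.6) + (2)·(3.4) + (3)·(-2.6) + (-4)·(2.4) + (-1)·(1.4)) / 4 = -12/4 = -3
  S[Y,Y] = ((-4.6)·(-4.6) + (3.4)·(3.4) + (-2.6)·(-2.6) + (2.4)·(2.4) + (1.4)·(1.4)) / 4 = 47.2/4 = 11.8
  S = [[7.5, -3],
 [-3, 11.8]].

Step 3 — invert S. det(S) = 7.5·11.8 - (-3)² = 79.5.
  S^{-1} = (1/det) · [[d, -b], [-b, a]] = [[0.1484, 0.0377],
 [0.0377, 0.0943]].

Step 4 — quadratic form (x̄ - mu_0)^T · S^{-1} · (x̄ - mu_0):
  S^{-1} · (x̄ - mu_0) = (-0.3849, 0.0377),
  (x̄ - mu_0)^T · [...] = (-3)·(-0.3849) + (1.6)·(0.0377) = 1.2151.

Step 5 — scale by n: T² = 5 · 1.2151 = 6.0755.

T² ≈ 6.0755


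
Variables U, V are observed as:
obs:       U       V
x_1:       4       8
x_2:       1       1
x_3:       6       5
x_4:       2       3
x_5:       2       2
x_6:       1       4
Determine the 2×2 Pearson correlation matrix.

Step 1 — column means:
  mean(U) = (4 + 1 + 6 + 2 + 2 + 1) / 6 = 16/6 = 2.6667
  mean(V) = (8 + 1 + 5 + 3 + 2 + 4) / 6 = 23/6 = 3.8333

Step 2 — sample variances and covariances s[i,j] = (1/(n-1)) · Σ_k (x_{k,i} - mean_i) · (x_{k,j} - mean_j), with n-1 = 5:
  s[U,U] = ((1.3333)·(1.3333) + (-1.6667)·(-1.6667) + (3.3333)·(3.3333) + (-0.6667)·(-0.6667) + (-0.6667)·(-0.6667) + (-1.6667)·(-1.6667)) / 5 = 19.3333/5 = 3.8667
  s[U,V] = ((1.3333)·(4.1667) + (-1.6667)·(-2.8333) + (3.3333)·(1.1667) + (-0.6667)·(-0.8333) + (-0.6667)·(-1.8333) + (-1.6667)·(0.1667)) / 5 = 15.6667/5 = 3.1333
  s[V,V] = ((4.1667)·(4.1667) + (-2.8333)·(-2.8333) + (1.1667)·(1.1667) + (-0.8333)·(-0.8333) + (-1.8333)·(-1.8333) + (0.1667)·(0.1667)) / 5 = 30.8333/5 = 6.1667
  Sample standard deviations s_i = √(s[i,i]):
  s(U) = √(3.8667) = 1.9664
  s(V) = √(6.1667) = 2.4833

Step 3 — r_{ij} = s_{ij} / (s_i · s_j):
  r[U,U] = 1 (diagonal).
  r[U,V] = 3.1333 / (1.9664 · 2.4833) = 3.1333 / 4.8831 = 0.6417
  r[V,V] = 1 (diagonal).

R is symmetric with unit diagonal. Assembling:

R = [[1, 0.6417],
 [0.6417, 1]]


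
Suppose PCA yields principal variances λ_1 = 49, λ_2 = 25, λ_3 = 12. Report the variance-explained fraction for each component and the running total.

Step 1 — total variance = trace(Sigma) = Σ λ_i = 49 + 25 + 12 = 86.

Step 2 — fraction explained by component i = λ_i / Σ λ:
  PC1: 49/86 = 0.5698
  PC2: 25/86 = 0.2907
  PC3: 12/86 = 0.1395

Step 3 — cumulative fraction after k components = (λ_1 + ... + λ_k) / Σ λ:
  k = 1: 49/86 = 0.5698
  k = 2: (49 + 25)/86 = 74/86 = 0.8605
  k = 3: (49 + 25 + 12)/86 = 86/86 = 1

Summary (fraction, with percent):

explained: PC1 0.5698 (56.98%), PC2 0.2907 (29.07%), PC3 0.1395 (13.95%);  cumulative: 0.5698, 0.8605, 1


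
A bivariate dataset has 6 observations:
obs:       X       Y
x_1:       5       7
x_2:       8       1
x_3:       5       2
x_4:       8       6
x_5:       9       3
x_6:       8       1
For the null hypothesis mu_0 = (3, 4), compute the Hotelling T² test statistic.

Step 1 — sample mean vector:
  mean(X) = (5 + 8 + 5 + 8 + 9 + 8) / 6 = 43/6 = 7.1667
  mean(Y) = (7 + 1 + 2 + 6 + 3 + 1) / 6 = 20/6 = 3.3333
  x̄ = (7.1667, 3.3333),  deviation x̄ - mu_0 = (7.1667, 3.3333) - (3, 4) = (4.1667, -0.6667).

Step 2 — sample covariance matrix, S[i,j] = (1/(n-1)) · Σ_k (x_{k,i} - mean_i) · (x_{k,j} - mean_j), divisor n-1 = 5:
  S[X,X] = ((-2.1667)·(-2.1667) + (0.8333)·(0.8333) + (-2.1667)·(-2.1667) + (0.8333)·(0.8333) + (1.8333)·(1.8333) + (0.8333)·(0.8333)) / 5 = 14.8333/5 = 2.9667
  S[X,Y] = ((-2.1667)·(3.6667) + (0.8333)·(-2.3333) + (-2.1667)·(-1.3333) + (0.8333)·(2.6667) + (1.8333)·(-0.3333) + (0.8333)·(-2.3333)) / 5 = -7.3333/5 = -1.4667
  S[Y,Y] = ((3.6667)·(3.6667) + (-2.3333)·(-2.3333) + (-1.3333)·(-1.3333) + (2.6667)·(2.6667) + (-0.3333)·(-0.3333) + (-2.3333)·(-2.3333)) / 5 = 33.3333/5 = 6.6667
  S = [[2.9667, -1.4667],
 [-1.4667, 6.6667]].

Step 3 — invert S. det(S) = 2.9667·6.6667 - (-1.4667)² = 17.6267.
  S^{-1} = (1/det) · [[d, -b], [-b, a]] = [[0.3782, 0.0832],
 [0.0832, 0.1683]].

Step 4 — quadratic form (x̄ - mu_0)^T · S^{-1} · (x̄ - mu_0):
  S^{-1} · (x̄ - mu_0) = (1.5204, 0.2345),
  (x̄ - mu_0)^T · [...] = (4.1667)·(1.5204) + (-0.6667)·(0.2345) = 6.1788.

Step 5 — scale by n: T² = 6 · 6.1788 = 37.0726.

T² ≈ 37.0726


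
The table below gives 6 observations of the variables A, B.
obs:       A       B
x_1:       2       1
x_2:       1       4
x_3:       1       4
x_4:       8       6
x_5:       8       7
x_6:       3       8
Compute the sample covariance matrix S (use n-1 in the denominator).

Step 1 — column means:
  mean(A) = (2 + 1 + 1 + 8 + 8 + 3) / 6 = 23/6 = 3.8333
  mean(B) = (1 + 4 + 4 + 6 + 7 + 8) / 6 = 30/6 = 5

Step 2 — sample covariance S[i,j] = (1/(n-1)) · Σ_k (x_{k,i} - mean_i) · (x_{k,j} - mean_j), with n-1 = 5.
  S[A,A] = ((-1.8333)·(-1.8333) + (-2.8333)·(-2.8333) + (-2.8333)·(-2.8333) + (4.1667)·(4.1667) + (4.1667)·(4.1667) + (-0.8333)·(-0.8333)) / 5 = 54.8333/5 = 10.9667
  S[A,B] = ((-1.8333)·(-4) + (-2.8333)·(-1) + (-2.8333)·(-1) + (4.1667)·(1) + (4.1667)·(2) + (-0.8333)·(3)) / 5 = 23/5 = 4.6
  S[B,B] = ((-4)·(-4) + (-1)·(-1) + (-1)·(-1) + (1)·(1) + (2)·(2) + (3)·(3)) / 5 = 32/5 = 6.4

S is symmetric (S[j,i] = S[i,j]). Assembling:

S = [[10.9667, 4.6],
 [4.6, 6.4]]


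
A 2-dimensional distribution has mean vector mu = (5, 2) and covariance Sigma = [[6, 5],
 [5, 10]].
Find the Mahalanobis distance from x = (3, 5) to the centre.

Step 1 — centre the observation: (x - mu) = (-2, 3).

Step 2 — invert Sigma. det(Sigma) = 6·10 - (5)² = 35.
  Sigma^{-1} = (1/det) · [[d, -b], [-b, a]] = [[0.2857, -0.1429],
 [-0.1429, 0.1714]].

Step 3 — form the quadratic (x - mu)^T · Sigma^{-1} · (x - mu):
  Sigma^{-1} · (x - mu) = (-1, 0.8).
  (x - mu)^T · [Sigma^{-1} · (x - mu)] = (-2)·(-1) + (3)·(0.8) = 4.4.

Step 4 — take square root: d = √(4.4) ≈ 2.0976.

d(x, mu) = √(4.4) ≈ 2.0976


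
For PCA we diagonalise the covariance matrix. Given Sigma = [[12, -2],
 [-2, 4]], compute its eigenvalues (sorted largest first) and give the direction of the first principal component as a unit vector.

Step 1 — characteristic polynomial of 2×2 Sigma:
  det(Sigma - λI) = λ² - trace · λ + det = 0.
  trace = 12 + 4 = 16, det = 12·4 - (-2)² = 44.
Step 2 — discriminant:
  Δ = trace² - 4·det = 256 - 176 = 80.
Step 3 — eigenvalues:
  λ = (trace ± √Δ)/2 = (16 ± 8.9443)/2,
  λ_1 = 12.4721,  λ_2 = 3.5279.

Step 4 — unit eigenvector for λ_1: solve (Sigma - λ_1 I)v = 0. First row:
  (12 - 12.4721)·v_x + (-2)·v_y = 0, i.e. (-0.4721)·v_x + (-2)·v_y = 0,
  so v ∝ (b, λ_1 - a) = (-2, 0.4721); multiply by -1 so the first entry is positive: u = (2, -0.4721).
  ||u|| = √((2)² + (-0.4721)²) = √(4.2229) ≈ 2.055,
  v_1 = u/||u|| ≈ (0.9732, -0.2298) (||v_1|| = 1).

λ_1 = 12.4721,  λ_2 = 3.5279;  v_1 ≈ (0.9732, -0.2298)


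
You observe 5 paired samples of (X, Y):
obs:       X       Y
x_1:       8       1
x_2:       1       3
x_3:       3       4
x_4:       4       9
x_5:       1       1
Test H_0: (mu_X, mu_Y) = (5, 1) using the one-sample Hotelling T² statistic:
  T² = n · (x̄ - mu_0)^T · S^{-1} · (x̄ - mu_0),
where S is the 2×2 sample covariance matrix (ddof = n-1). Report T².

Step 1 — sample mean vector:
  mean(X) = (8 + 1 + 3 + 4 + 1) / 5 = 17/5 = 3.4
  mean(Y) = (1 + 3 + 4 + 9 + 1) / 5 = 18/5 = 3.6
  x̄ = (3.4, 3.6),  deviation x̄ - mu_0 = (3.4, 3.6) - (5, 1) = (-1.6, 2.6).

Step 2 — sample covariance matrix, S[i,j] = (1/(n-1)) · Σ_k (x_{k,i} - mean_i) · (x_{k,j} - mean_j), divisor n-1 = 4:
  S[X,X] = ((4.6)·(4.6) + (-2.4)·(-2.4) + (-0.4)·(-0.4) + (0.6)·(0.6) + (-2.4)·(-2.4)) / 4 = 33.2/4 = 8.3
  S[X,Y] = ((4.6)·(-2.6) + (-2.4)·(-0.6) + (-0.4)·(0.4) + (0.6)·(5.4) + (-2.4)·(-2.6)) / 4 = -1.2/4 = -0.3
  S[Y,Y] = ((-2.6)·(-2.6) + (-0.6)·(-0.6) + (0.4)·(0.4) + (5.4)·(5.4) + (-2.6)·(-2.6)) / 4 = 43.2/4 = 10.8
  S = [[8.3, -0.3],
 [-0.3, 10.8]].

Step 3 — invert S. det(S) = 8.3·10.8 - (-0.3)² = 89.55.
  S^{-1} = (1/det) · [[d, -b], [-b, a]] = [[0.1206, 0.0034],
 [0.0034, 0.0927]].

Step 4 — quadratic form (x̄ - mu_0)^T · S^{-1} · (x̄ - mu_0):
  S^{-1} · (x̄ - mu_0) = (-0.1843, 0.2356),
  (x̄ - mu_0)^T · [...] = (-1.6)·(-0.1843) + (2.6)·(0.2356) = 0.9074.

Step 5 — scale by n: T² = 5 · 0.9074 = 4.5371.

T² ≈ 4.5371


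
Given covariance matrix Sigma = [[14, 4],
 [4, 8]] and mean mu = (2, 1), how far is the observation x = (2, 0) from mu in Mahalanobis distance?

Step 1 — centre the observation: (x - mu) = (0, -1).

Step 2 — invert Sigma. det(Sigma) = 14·8 - (4)² = 96.
  Sigma^{-1} = (1/det) · [[d, -b], [-b, a]] = [[0.0833, -0.0417],
 [-0.0417, 0.1458]].

Step 3 — form the quadratic (x - mu)^T · Sigma^{-1} · (x - mu):
  Sigma^{-1} · (x - mu) = (0.0417, -0.1458).
  (x - mu)^T · [Sigma^{-1} · (x - mu)] = (0)·(0.0417) + (-1)·(-0.1458) = 0.1458.

Step 4 — take square root: d = √(0.1458) ≈ 0.3819.

d(x, mu) = √(0.1458) ≈ 0.3819


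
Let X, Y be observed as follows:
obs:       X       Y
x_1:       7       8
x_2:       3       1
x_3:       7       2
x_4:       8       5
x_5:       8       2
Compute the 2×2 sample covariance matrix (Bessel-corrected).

Step 1 — column means:
  mean(X) = (7 + 3 + 7 + 8 + 8) / 5 = 33/5 = 6.6
  mean(Y) = (8 + 1 + 2 + 5 + 2) / 5 = 18/5 = 3.6

Step 2 — sample covariance S[i,j] = (1/(n-1)) · Σ_k (x_{k,i} - mean_i) · (x_{k,j} - mean_j), with n-1 = 4.
  S[X,X] = ((0.4)·(0.4) + (-3.6)·(-3.6) + (0.4)·(0.4) + (1.4)·(1.4) + (1.4)·(1.4)) / 4 = 17.2/4 = 4.3
  S[X,Y] = ((0.4)·(4.4) + (-3.6)·(-2.6) + (0.4)·(-1.6) + (1.4)·(1.4) + (1.4)·(-1.6)) / 4 = 10.2/4 = 2.55
  S[Y,Y] = ((4.4)·(4.4) + (-2.6)·(-2.6) + (-1.6)·(-1.6) + (1.4)·(1.4) + (-1.6)·(-1.6)) / 4 = 33.2/4 = 8.3

S is symmetric (S[j,i] = S[i,j]). Assembling:

S = [[4.3, 2.55],
 [2.55, 8.3]]
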